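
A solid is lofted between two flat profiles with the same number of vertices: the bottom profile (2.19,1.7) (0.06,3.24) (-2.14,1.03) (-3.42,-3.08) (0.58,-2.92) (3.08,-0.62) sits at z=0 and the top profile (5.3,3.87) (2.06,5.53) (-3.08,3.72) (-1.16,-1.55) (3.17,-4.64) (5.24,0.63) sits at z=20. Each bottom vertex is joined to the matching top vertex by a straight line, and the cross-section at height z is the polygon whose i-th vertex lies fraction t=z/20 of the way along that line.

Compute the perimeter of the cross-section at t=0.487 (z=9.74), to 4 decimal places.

Perimeter at t=0.487: 23.5382

Cross-section at t=0.487: each vertex is (1-t)·p0[i] + t·p1[i].
  v1: (1-0.487)·(2.19,1.7) + 0.487·(5.3,3.87) = (3.7046,2.7568)
  v2: (1-0.487)·(0.06,3.24) + 0.487·(2.06,5.53) = (1.0340,4.3552)
  v3: (1-0.487)·(-2.14,1.03) + 0.487·(-3.08,3.72) = (-2.5978,2.3400)
  v4: (1-0.487)·(-3.42,-3.08) + 0.487·(-1.16,-1.55) = (-2.3194,-2.3349)
  v5: (1-0.487)·(0.58,-2.92) + 0.487·(3.17,-4.64) = (1.8413,-3.7576)
  v6: (1-0.487)·(3.08,-0.62) + 0.487·(5.24,0.63) = (4.1319,-0.0113)
Perimeter = Σ |v_{i+1} − v_i|:
  edge 1→2: √(-2.6706² + 1.5984²) = 3.1124 (running 3.1124)
  edge 2→3: √(-3.6318² + -2.0152²) = 4.1534 (running 7.2658)
  edge 3→4: √(0.2784² + -4.6749²) = 4.6832 (running 11.9490)
  edge 4→5: √(4.1607² + -1.4227²) = 4.3972 (running 16.3462)
  edge 5→6: √(2.2906² + 3.7464²) = 4.3912 (running 20.7374)
  edge 6→1: √(-0.4274² + 2.7680²) = 2.8008 (running 23.5382)
Perimeter = 23.5382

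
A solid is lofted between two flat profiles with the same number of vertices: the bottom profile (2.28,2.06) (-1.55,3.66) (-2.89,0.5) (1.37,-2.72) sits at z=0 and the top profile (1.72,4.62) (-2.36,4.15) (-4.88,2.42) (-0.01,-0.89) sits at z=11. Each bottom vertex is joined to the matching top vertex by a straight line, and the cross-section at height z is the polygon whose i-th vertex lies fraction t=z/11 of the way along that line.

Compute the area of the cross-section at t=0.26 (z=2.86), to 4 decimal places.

Cross-section at t=0.26: each vertex is (1-t)·p0[i] + t·p1[i].
  v1: (1-0.26)·(2.28,2.06) + 0.26·(1.72,4.62) = (2.1344,2.7256)
  v2: (1-0.26)·(-1.55,3.66) + 0.26·(-2.36,4.15) = (-1.7606,3.7874)
  v3: (1-0.26)·(-2.89,0.5) + 0.26·(-4.88,2.42) = (-3.4074,0.9992)
  v4: (1-0.26)·(1.37,-2.72) + 0.26·(-0.01,-0.89) = (1.0112,-2.2442)
Shoelace sum Σ(x_i·y_{i+1} − x_{i+1}·y_i):
  i=1: 2.1344·3.7874 − -1.7606·2.7256 = +12.8825 (running +12.8825)
  i=2: -1.7606·0.9992 − -3.4074·3.7874 = +11.1460 (running +24.0285)
  i=3: -3.4074·-2.2442 − 1.0112·0.9992 = +6.6365 (running +30.6650)
  i=4: 1.0112·2.7256 − 2.1344·-2.2442 = +7.5461 (running +38.2112)
Area = |Σ|/2 = |38.2112|/2 = 19.1056

Area at t=0.26: 19.1056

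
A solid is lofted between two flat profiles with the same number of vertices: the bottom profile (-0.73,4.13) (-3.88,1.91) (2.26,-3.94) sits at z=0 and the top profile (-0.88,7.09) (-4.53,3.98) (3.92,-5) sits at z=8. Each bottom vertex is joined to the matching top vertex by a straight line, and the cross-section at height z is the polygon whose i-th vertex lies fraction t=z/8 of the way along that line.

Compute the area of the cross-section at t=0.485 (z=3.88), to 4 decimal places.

Cross-section at t=0.485: each vertex is (1-t)·p0[i] + t·p1[i].
  v1: (1-0.485)·(-0.73,4.13) + 0.485·(-0.88,7.09) = (-0.8028,5.5656)
  v2: (1-0.485)·(-3.88,1.91) + 0.485·(-4.53,3.98) = (-4.1952,2.9139)
  v3: (1-0.485)·(2.26,-3.94) + 0.485·(3.92,-5) = (3.0651,-4.4541)
Shoelace sum Σ(x_i·y_{i+1} − x_{i+1}·y_i):
  i=1: -0.8028·2.9139 − -4.1952·5.5656 = +21.0099 (running +21.0099)
  i=2: -4.1952·-4.4541 − 3.0651·2.9139 = +9.7545 (running +30.7644)
  i=3: 3.0651·5.5656 − -0.8028·-4.4541 = +13.4836 (running +44.2480)
Area = |Σ|/2 = |44.2480|/2 = 22.1240

Area at t=0.485: 22.1240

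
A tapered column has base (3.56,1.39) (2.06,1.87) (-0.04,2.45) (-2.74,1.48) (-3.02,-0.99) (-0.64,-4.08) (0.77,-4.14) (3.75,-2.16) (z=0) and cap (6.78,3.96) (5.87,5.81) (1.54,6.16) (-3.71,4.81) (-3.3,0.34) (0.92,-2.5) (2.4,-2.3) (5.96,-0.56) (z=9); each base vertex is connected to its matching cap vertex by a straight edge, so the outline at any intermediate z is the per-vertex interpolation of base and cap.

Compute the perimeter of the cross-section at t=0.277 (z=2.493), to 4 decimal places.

Perimeter at t=0.277: 24.0599

Cross-section at t=0.277: each vertex is (1-t)·p0[i] + t·p1[i].
  v1: (1-0.277)·(3.56,1.39) + 0.277·(6.78,3.96) = (4.4519,2.1019)
  v2: (1-0.277)·(2.06,1.87) + 0.277·(5.87,5.81) = (3.1154,2.9614)
  v3: (1-0.277)·(-0.04,2.45) + 0.277·(1.54,6.16) = (0.3977,3.4777)
  v4: (1-0.277)·(-2.74,1.48) + 0.277·(-3.71,4.81) = (-3.0087,2.4024)
  v5: (1-0.277)·(-3.02,-0.99) + 0.277·(-3.3,0.34) = (-3.0976,-0.6216)
  v6: (1-0.277)·(-0.64,-4.08) + 0.277·(0.92,-2.5) = (-0.2079,-3.6423)
  v7: (1-0.277)·(0.77,-4.14) + 0.277·(2.4,-2.3) = (1.2215,-3.6303)
  v8: (1-0.277)·(3.75,-2.16) + 0.277·(5.96,-0.56) = (4.3622,-1.7168)
Perimeter = Σ |v_{i+1} − v_i|:
  edge 1→2: √(-1.3366² + 0.8595²) = 1.5891 (running 1.5891)
  edge 2→3: √(-2.7177² + 0.5163²) = 2.7663 (running 4.3554)
  edge 3→4: √(-3.4064² + -1.0753²) = 3.5720 (running 7.9274)
  edge 4→5: √(-0.0889² + -3.0240²) = 3.0253 (running 10.9527)
  edge 5→6: √(2.8897² + -3.0208²) = 4.1803 (running 15.1331)
  edge 6→7: √(1.4294² + 0.0120²) = 1.4294 (running 16.5625)
  edge 7→8: √(3.1407² + 1.9135²) = 3.6777 (running 20.2402)
  edge 8→1: √(0.0898² + 3.8187²) = 3.8197 (running 24.0599)
Perimeter = 24.0599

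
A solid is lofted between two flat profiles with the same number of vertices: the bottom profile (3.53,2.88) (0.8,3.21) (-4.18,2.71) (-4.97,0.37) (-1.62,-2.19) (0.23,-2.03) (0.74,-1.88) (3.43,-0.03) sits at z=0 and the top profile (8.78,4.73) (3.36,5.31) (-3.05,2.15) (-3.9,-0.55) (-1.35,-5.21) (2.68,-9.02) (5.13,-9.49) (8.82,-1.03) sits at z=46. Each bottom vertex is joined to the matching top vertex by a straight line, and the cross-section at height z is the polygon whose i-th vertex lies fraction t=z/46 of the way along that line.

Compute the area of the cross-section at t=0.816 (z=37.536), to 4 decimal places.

Area at t=0.816: 107.2935

Cross-section at t=0.816: each vertex is (1-t)·p0[i] + t·p1[i].
  v1: (1-0.816)·(3.53,2.88) + 0.816·(8.78,4.73) = (7.8140,4.3896)
  v2: (1-0.816)·(0.8,3.21) + 0.816·(3.36,5.31) = (2.8890,4.9236)
  v3: (1-0.816)·(-4.18,2.71) + 0.816·(-3.05,2.15) = (-3.2579,2.2530)
  v4: (1-0.816)·(-4.97,0.37) + 0.816·(-3.9,-0.55) = (-4.0969,-0.3807)
  v5: (1-0.816)·(-1.62,-2.19) + 0.816·(-1.35,-5.21) = (-1.3997,-4.6543)
  v6: (1-0.816)·(0.23,-2.03) + 0.816·(2.68,-9.02) = (2.2292,-7.7338)
  v7: (1-0.816)·(0.74,-1.88) + 0.816·(5.13,-9.49) = (4.3222,-8.0898)
  v8: (1-0.816)·(3.43,-0.03) + 0.816·(8.82,-1.03) = (7.8282,-0.8460)
Shoelace sum Σ(x_i·y_{i+1} − x_{i+1}·y_i):
  i=1: 7.8140·4.9236 − 2.8890·4.3896 = +25.7916 (running +25.7916)
  i=2: 2.8890·2.2530 − -3.2579·4.9236 = +22.5496 (running +48.3413)
  i=3: -3.2579·-0.3807 − -4.0969·2.2530 = +10.4708 (running +58.8121)
  i=4: -4.0969·-4.6543 − -1.3997·-0.3807 = +18.5353 (running +77.3474)
  i=5: -1.3997·-7.7338 − 2.2292·-4.6543 = +21.2003 (running +98.5477)
  i=6: 2.2292·-8.0898 − 4.3222·-7.7338 = +15.3938 (running +113.9415)
  i=7: 4.3222·-0.8460 − 7.8282·-8.0898 = +59.6720 (running +173.6135)
  i=8: 7.8282·4.3896 − 7.8140·-0.8460 = +40.9735 (running +214.5869)
Area = |Σ|/2 = |214.5869|/2 = 107.2935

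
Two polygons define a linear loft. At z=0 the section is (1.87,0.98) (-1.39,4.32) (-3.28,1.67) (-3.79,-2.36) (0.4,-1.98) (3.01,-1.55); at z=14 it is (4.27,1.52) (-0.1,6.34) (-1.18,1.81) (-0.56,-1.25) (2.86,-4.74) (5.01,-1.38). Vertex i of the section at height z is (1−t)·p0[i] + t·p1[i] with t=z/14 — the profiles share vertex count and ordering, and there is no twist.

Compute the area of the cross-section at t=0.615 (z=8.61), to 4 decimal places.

Area at t=0.615: 34.4889

Cross-section at t=0.615: each vertex is (1-t)·p0[i] + t·p1[i].
  v1: (1-0.615)·(1.87,0.98) + 0.615·(4.27,1.52) = (3.3460,1.3121)
  v2: (1-0.615)·(-1.39,4.32) + 0.615·(-0.1,6.34) = (-0.5967,5.5623)
  v3: (1-0.615)·(-3.28,1.67) + 0.615·(-1.18,1.81) = (-1.9885,1.7561)
  v4: (1-0.615)·(-3.79,-2.36) + 0.615·(-0.56,-1.25) = (-1.8035,-1.6774)
  v5: (1-0.615)·(0.4,-1.98) + 0.615·(2.86,-4.74) = (1.9129,-3.6774)
  v6: (1-0.615)·(3.01,-1.55) + 0.615·(5.01,-1.38) = (4.2400,-1.4454)
Shoelace sum Σ(x_i·y_{i+1} − x_{i+1}·y_i):
  i=1: 3.3460·5.5623 − -0.5967·1.3121 = +19.3943 (running +19.3943)
  i=2: -0.5967·1.7561 − -1.9885·5.5623 = +10.0129 (running +29.4072)
  i=3: -1.9885·-1.6774 − -1.8035·1.7561 = +6.5026 (running +35.9098)
  i=4: -1.8035·-3.6774 − 1.9129·-1.6774 = +9.8410 (running +45.7508)
  i=5: 1.9129·-1.4454 − 4.2400·-3.6774 = +12.8272 (running +58.5780)
  i=6: 4.2400·1.3121 − 3.3460·-1.4454 = +10.3998 (running +68.9777)
Area = |Σ|/2 = |68.9777|/2 = 34.4889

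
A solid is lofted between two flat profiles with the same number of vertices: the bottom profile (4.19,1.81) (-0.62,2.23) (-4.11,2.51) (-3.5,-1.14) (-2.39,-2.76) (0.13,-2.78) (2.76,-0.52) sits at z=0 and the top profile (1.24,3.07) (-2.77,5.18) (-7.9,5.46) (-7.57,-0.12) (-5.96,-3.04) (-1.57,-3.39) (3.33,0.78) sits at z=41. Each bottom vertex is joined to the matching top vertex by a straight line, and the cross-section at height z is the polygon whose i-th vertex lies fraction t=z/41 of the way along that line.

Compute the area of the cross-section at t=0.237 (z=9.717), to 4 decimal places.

Area at t=0.237: 38.1259

Cross-section at t=0.237: each vertex is (1-t)·p0[i] + t·p1[i].
  v1: (1-0.237)·(4.19,1.81) + 0.237·(1.24,3.07) = (3.4909,2.1086)
  v2: (1-0.237)·(-0.62,2.23) + 0.237·(-2.77,5.18) = (-1.1296,2.9291)
  v3: (1-0.237)·(-4.11,2.51) + 0.237·(-7.9,5.46) = (-5.0082,3.2091)
  v4: (1-0.237)·(-3.5,-1.14) + 0.237·(-7.57,-0.12) = (-4.4646,-0.8983)
  v5: (1-0.237)·(-2.39,-2.76) + 0.237·(-5.96,-3.04) = (-3.2361,-2.8264)
  v6: (1-0.237)·(0.13,-2.78) + 0.237·(-1.57,-3.39) = (-0.2729,-2.9246)
  v7: (1-0.237)·(2.76,-0.52) + 0.237·(3.33,0.78) = (2.8951,-0.2119)
Shoelace sum Σ(x_i·y_{i+1} − x_{i+1}·y_i):
  i=1: 3.4909·2.9291 − -1.1296·2.1086 = +12.6070 (running +12.6070)
  i=2: -1.1296·3.2091 − -5.0082·2.9291 = +11.0450 (running +23.6520)
  i=3: -5.0082·-0.8983 − -4.4646·3.2091 = +18.8262 (running +42.4782)
  i=4: -4.4646·-2.8264 − -3.2361·-0.8983 = +9.7117 (running +52.1899)
  i=5: -3.2361·-2.9246 − -0.2729·-2.8264 = +8.6929 (running +60.8828)
  i=6: -0.2729·-0.2119 − 2.8951·-2.9246 = +8.5247 (running +69.4075)
  i=7: 2.8951·2.1086 − 3.4909·-0.2119 = +6.8444 (running +76.2518)
Area = |Σ|/2 = |76.2518|/2 = 38.1259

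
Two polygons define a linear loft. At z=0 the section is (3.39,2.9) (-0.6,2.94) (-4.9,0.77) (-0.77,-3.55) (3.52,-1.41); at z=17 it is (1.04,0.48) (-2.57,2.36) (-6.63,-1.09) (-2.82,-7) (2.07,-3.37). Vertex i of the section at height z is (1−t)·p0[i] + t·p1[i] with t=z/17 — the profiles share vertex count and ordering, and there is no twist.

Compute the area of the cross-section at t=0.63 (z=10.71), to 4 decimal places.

Area at t=0.63: 43.0352

Cross-section at t=0.63: each vertex is (1-t)·p0[i] + t·p1[i].
  v1: (1-0.63)·(3.39,2.9) + 0.63·(1.04,0.48) = (1.9095,1.3754)
  v2: (1-0.63)·(-0.6,2.94) + 0.63·(-2.57,2.36) = (-1.8411,2.5746)
  v3: (1-0.63)·(-4.9,0.77) + 0.63·(-6.63,-1.09) = (-5.9899,-0.4018)
  v4: (1-0.63)·(-0.77,-3.55) + 0.63·(-2.82,-7) = (-2.0615,-5.7235)
  v5: (1-0.63)·(3.52,-1.41) + 0.63·(2.07,-3.37) = (2.6065,-2.6448)
Shoelace sum Σ(x_i·y_{i+1} − x_{i+1}·y_i):
  i=1: 1.9095·2.5746 − -1.8411·1.3754 = +7.4484 (running +7.4484)
  i=2: -1.8411·-0.4018 − -5.9899·2.5746 = +16.1614 (running +23.6098)
  i=3: -5.9899·-5.7235 − -2.0615·-0.4018 = +33.4549 (running +57.0647)
  i=4: -2.0615·-2.6448 − 2.6065·-5.7235 = +20.3706 (running +77.4352)
  i=5: 2.6065·1.3754 − 1.9095·-2.6448 = +8.6352 (running +86.0705)
Area = |Σ|/2 = |86.0705|/2 = 43.0352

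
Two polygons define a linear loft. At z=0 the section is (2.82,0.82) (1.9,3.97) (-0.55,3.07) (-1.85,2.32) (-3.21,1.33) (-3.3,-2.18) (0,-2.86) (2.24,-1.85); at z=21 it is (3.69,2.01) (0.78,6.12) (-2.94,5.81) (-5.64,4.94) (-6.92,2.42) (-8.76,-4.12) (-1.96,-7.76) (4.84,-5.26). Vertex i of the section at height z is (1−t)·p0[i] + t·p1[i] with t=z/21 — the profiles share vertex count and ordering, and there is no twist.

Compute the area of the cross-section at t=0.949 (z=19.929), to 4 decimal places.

Area at t=0.949: 127.3221

Cross-section at t=0.949: each vertex is (1-t)·p0[i] + t·p1[i].
  v1: (1-0.949)·(2.82,0.82) + 0.949·(3.69,2.01) = (3.6456,1.9493)
  v2: (1-0.949)·(1.9,3.97) + 0.949·(0.78,6.12) = (0.8371,6.0103)
  v3: (1-0.949)·(-0.55,3.07) + 0.949·(-2.94,5.81) = (-2.8181,5.6703)
  v4: (1-0.949)·(-1.85,2.32) + 0.949·(-5.64,4.94) = (-5.4467,4.8064)
  v5: (1-0.949)·(-3.21,1.33) + 0.949·(-6.92,2.42) = (-6.7308,2.3644)
  v6: (1-0.949)·(-3.3,-2.18) + 0.949·(-8.76,-4.12) = (-8.4815,-4.0211)
  v7: (1-0.949)·(0,-2.86) + 0.949·(-1.96,-7.76) = (-1.8600,-7.5101)
  v8: (1-0.949)·(2.24,-1.85) + 0.949·(4.84,-5.26) = (4.7074,-5.0861)
Shoelace sum Σ(x_i·y_{i+1} − x_{i+1}·y_i):
  i=1: 3.6456·6.0103 − 0.8371·1.9493 = +20.2797 (running +20.2797)
  i=2: 0.8371·5.6703 − -2.8181·6.0103 = +21.6845 (running +41.9642)
  i=3: -2.8181·4.8064 − -5.4467·5.6703 = +17.3394 (running +59.3036)
  i=4: -5.4467·2.3644 − -6.7308·4.8064 = +19.4725 (running +78.7761)
  i=5: -6.7308·-4.0211 − -8.4815·2.3644 = +47.1187 (running +125.8948)
  i=6: -8.4815·-7.5101 − -1.8600·-4.0211 = +56.2179 (running +182.1127)
  i=7: -1.8600·-5.0861 − 4.7074·-7.5101 = +44.8134 (running +226.9261)
  i=8: 4.7074·1.9493 − 3.6456·-5.0861 = +27.7182 (running +254.6442)
Area = |Σ|/2 = |254.6442|/2 = 127.3221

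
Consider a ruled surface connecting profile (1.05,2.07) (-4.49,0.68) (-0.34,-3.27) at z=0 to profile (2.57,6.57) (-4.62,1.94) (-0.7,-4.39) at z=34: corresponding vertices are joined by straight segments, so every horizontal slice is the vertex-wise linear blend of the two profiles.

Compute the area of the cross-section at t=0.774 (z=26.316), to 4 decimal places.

Area at t=0.774: 27.4836

Cross-section at t=0.774: each vertex is (1-t)·p0[i] + t·p1[i].
  v1: (1-0.774)·(1.05,2.07) + 0.774·(2.57,6.57) = (2.2265,5.5530)
  v2: (1-0.774)·(-4.49,0.68) + 0.774·(-4.62,1.94) = (-4.5906,1.6552)
  v3: (1-0.774)·(-0.34,-3.27) + 0.774·(-0.7,-4.39) = (-0.6186,-4.1369)
Shoelace sum Σ(x_i·y_{i+1} − x_{i+1}·y_i):
  i=1: 2.2265·1.6552 − -4.5906·5.5530 = +29.1771 (running +29.1771)
  i=2: -4.5906·-4.1369 − -0.6186·1.6552 = +20.0148 (running +49.1919)
  i=3: -0.6186·5.5530 − 2.2265·-4.1369 = +5.7754 (running +54.9673)
Area = |Σ|/2 = |54.9673|/2 = 27.4836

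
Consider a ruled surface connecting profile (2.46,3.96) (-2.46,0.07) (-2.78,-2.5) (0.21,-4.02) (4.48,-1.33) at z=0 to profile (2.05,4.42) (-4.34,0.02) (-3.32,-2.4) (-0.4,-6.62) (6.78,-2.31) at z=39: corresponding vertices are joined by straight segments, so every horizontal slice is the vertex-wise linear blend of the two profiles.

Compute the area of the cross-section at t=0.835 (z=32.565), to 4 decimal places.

Cross-section at t=0.835: each vertex is (1-t)·p0[i] + t·p1[i].
  v1: (1-0.835)·(2.46,3.96) + 0.835·(2.05,4.42) = (2.1176,4.3441)
  v2: (1-0.835)·(-2.46,0.07) + 0.835·(-4.34,0.02) = (-4.0298,0.0283)
  v3: (1-0.835)·(-2.78,-2.5) + 0.835·(-3.32,-2.4) = (-3.2309,-2.4165)
  v4: (1-0.835)·(0.21,-4.02) + 0.835·(-0.4,-6.62) = (-0.2994,-6.1910)
  v5: (1-0.835)·(4.48,-1.33) + 0.835·(6.78,-2.31) = (6.4005,-2.1483)
Shoelace sum Σ(x_i·y_{i+1} − x_{i+1}·y_i):
  i=1: 2.1176·0.0283 − -4.0298·4.3441 = +17.5657 (running +17.5657)
  i=2: -4.0298·-2.4165 − -3.2309·0.0283 = +9.8293 (running +27.3950)
  i=3: -3.2309·-6.1910 − -0.2994·-2.4165 = +19.2791 (running +46.6741)
  i=4: -0.2994·-2.1483 − 6.4005·-6.1910 = +40.2686 (running +86.9427)
  i=5: 6.4005·4.3441 − 2.1176·-2.1483 = +32.3538 (running +119.2964)
Area = |Σ|/2 = |119.2964|/2 = 59.6482

Area at t=0.835: 59.6482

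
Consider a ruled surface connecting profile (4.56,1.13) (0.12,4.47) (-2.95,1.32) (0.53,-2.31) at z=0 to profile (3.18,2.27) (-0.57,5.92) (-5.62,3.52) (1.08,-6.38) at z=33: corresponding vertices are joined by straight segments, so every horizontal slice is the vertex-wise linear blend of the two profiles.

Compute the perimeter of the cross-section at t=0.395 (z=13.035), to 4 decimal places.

Cross-section at t=0.395: each vertex is (1-t)·p0[i] + t·p1[i].
  v1: (1-0.395)·(4.56,1.13) + 0.395·(3.18,2.27) = (4.0149,1.5803)
  v2: (1-0.395)·(0.12,4.47) + 0.395·(-0.57,5.92) = (-0.1525,5.0427)
  v3: (1-0.395)·(-2.95,1.32) + 0.395·(-5.62,3.52) = (-4.0046,2.1890)
  v4: (1-0.395)·(0.53,-2.31) + 0.395·(1.08,-6.38) = (0.7472,-3.9177)
Perimeter = Σ |v_{i+1} − v_i|:
  edge 1→2: √(-4.1674² + 3.4625²) = 5.4181 (running 5.4181)
  edge 2→3: √(-3.8521² + -2.8537²) = 4.7940 (running 10.2121)
  edge 3→4: √(4.7519² + -6.1067²) = 7.7377 (running 17.9498)
  edge 4→1: √(3.2676² + 5.4979²) = 6.3957 (running 24.3455)
Perimeter = 24.3455

Perimeter at t=0.395: 24.3455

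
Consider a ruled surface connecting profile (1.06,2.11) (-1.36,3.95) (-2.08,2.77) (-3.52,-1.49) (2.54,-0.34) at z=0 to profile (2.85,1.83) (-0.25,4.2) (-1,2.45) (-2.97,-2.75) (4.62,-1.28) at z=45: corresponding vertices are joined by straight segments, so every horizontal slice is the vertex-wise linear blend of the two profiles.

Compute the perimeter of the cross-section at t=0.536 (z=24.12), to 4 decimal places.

Perimeter at t=0.536: 20.4780

Cross-section at t=0.536: each vertex is (1-t)·p0[i] + t·p1[i].
  v1: (1-0.536)·(1.06,2.11) + 0.536·(2.85,1.83) = (2.0194,1.9599)
  v2: (1-0.536)·(-1.36,3.95) + 0.536·(-0.25,4.2) = (-0.7650,4.0840)
  v3: (1-0.536)·(-2.08,2.77) + 0.536·(-1,2.45) = (-1.5011,2.5985)
  v4: (1-0.536)·(-3.52,-1.49) + 0.536·(-2.97,-2.75) = (-3.2252,-2.1654)
  v5: (1-0.536)·(2.54,-0.34) + 0.536·(4.62,-1.28) = (3.6549,-0.8438)
Perimeter = Σ |v_{i+1} − v_i|:
  edge 1→2: √(-2.7845² + 2.1241²) = 3.5021 (running 3.5021)
  edge 2→3: √(-0.7361² + -1.4855²) = 1.6579 (running 5.1600)
  edge 3→4: √(-1.7241² + -4.7638²) = 5.0662 (running 10.2263)
  edge 4→5: √(6.8801² + 1.3215²) = 7.0058 (running 17.2321)
  edge 5→1: √(-1.6354² + 2.8038²) = 3.2459 (running 20.4780)
Perimeter = 20.4780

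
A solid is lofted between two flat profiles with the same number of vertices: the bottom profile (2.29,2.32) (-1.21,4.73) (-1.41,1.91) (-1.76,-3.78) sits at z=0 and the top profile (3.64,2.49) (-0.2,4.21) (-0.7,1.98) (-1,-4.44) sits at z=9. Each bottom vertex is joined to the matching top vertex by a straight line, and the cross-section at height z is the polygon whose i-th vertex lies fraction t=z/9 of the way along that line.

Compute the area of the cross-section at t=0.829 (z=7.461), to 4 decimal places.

Area at t=0.829: 18.0599

Cross-section at t=0.829: each vertex is (1-t)·p0[i] + t·p1[i].
  v1: (1-0.829)·(2.29,2.32) + 0.829·(3.64,2.49) = (3.4092,2.4609)
  v2: (1-0.829)·(-1.21,4.73) + 0.829·(-0.2,4.21) = (-0.3727,4.2989)
  v3: (1-0.829)·(-1.41,1.91) + 0.829·(-0.7,1.98) = (-0.8214,1.9680)
  v4: (1-0.829)·(-1.76,-3.78) + 0.829·(-1,-4.44) = (-1.1300,-4.3271)
Shoelace sum Σ(x_i·y_{i+1} − x_{i+1}·y_i):
  i=1: 3.4092·4.2989 − -0.3727·2.4609 = +15.5729 (running +15.5729)
  i=2: -0.3727·1.9680 − -0.8214·4.2989 = +2.7977 (running +18.3705)
  i=3: -0.8214·-4.3271 − -1.1300·1.9680 = +5.7782 (running +24.1487)
  i=4: -1.1300·2.4609 − 3.4092·-4.3271 = +11.9711 (running +36.1198)
Area = |Σ|/2 = |36.1198|/2 = 18.0599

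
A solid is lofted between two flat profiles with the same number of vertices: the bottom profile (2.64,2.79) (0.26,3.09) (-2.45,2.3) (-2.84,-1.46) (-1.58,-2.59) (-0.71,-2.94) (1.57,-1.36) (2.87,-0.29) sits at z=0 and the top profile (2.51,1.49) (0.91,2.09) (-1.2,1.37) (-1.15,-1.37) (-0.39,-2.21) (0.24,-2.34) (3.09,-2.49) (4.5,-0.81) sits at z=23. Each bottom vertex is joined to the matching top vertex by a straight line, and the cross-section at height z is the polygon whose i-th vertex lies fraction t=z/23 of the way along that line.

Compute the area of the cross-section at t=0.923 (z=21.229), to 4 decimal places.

Cross-section at t=0.923: each vertex is (1-t)·p0[i] + t·p1[i].
  v1: (1-0.923)·(2.64,2.79) + 0.923·(2.51,1.49) = (2.5200,1.5901)
  v2: (1-0.923)·(0.26,3.09) + 0.923·(0.91,2.09) = (0.8600,2.1670)
  v3: (1-0.923)·(-2.45,2.3) + 0.923·(-1.2,1.37) = (-1.2962,1.4416)
  v4: (1-0.923)·(-2.84,-1.46) + 0.923·(-1.15,-1.37) = (-1.2801,-1.3769)
  v5: (1-0.923)·(-1.58,-2.59) + 0.923·(-0.39,-2.21) = (-0.4816,-2.2393)
  v6: (1-0.923)·(-0.71,-2.94) + 0.923·(0.24,-2.34) = (0.1669,-2.3862)
  v7: (1-0.923)·(1.57,-1.36) + 0.923·(3.09,-2.49) = (2.9730,-2.4030)
  v8: (1-0.923)·(2.87,-0.29) + 0.923·(4.5,-0.81) = (4.3745,-0.7700)
Shoelace sum Σ(x_i·y_{i+1} − x_{i+1}·y_i):
  i=1: 2.5200·2.1670 − 0.8600·1.5901 = +4.0935 (running +4.0935)
  i=2: 0.8600·1.4416 − -1.2962·2.1670 = +4.0487 (running +8.1421)
  i=3: -1.2962·-1.3769 − -1.2801·1.4416 = +3.6303 (running +11.7724)
  i=4: -1.2801·-2.2393 − -0.4816·-1.3769 = +2.2034 (running +13.9758)
  i=5: -0.4816·-2.3862 − 0.1669·-2.2393 = +1.5229 (running +15.4987)
  i=6: 0.1669·-2.4030 − 2.9730·-2.3862 = +6.6931 (running +22.1918)
  i=7: 2.9730·-0.7700 − 4.3745·-2.4030 = +8.2228 (running +30.4146)
  i=8: 4.3745·1.5901 − 2.5200·-0.7700 = +8.8962 (running +39.3108)
Area = |Σ|/2 = |39.3108|/2 = 19.6554

Area at t=0.923: 19.6554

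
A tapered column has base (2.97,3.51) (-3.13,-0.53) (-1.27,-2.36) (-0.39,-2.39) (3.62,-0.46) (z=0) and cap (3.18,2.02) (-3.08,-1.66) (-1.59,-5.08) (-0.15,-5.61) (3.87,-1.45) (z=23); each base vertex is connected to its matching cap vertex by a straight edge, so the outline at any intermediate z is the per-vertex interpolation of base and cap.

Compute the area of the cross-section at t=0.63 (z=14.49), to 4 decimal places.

Area at t=0.63: 25.2318

Cross-section at t=0.63: each vertex is (1-t)·p0[i] + t·p1[i].
  v1: (1-0.63)·(2.97,3.51) + 0.63·(3.18,2.02) = (3.1023,2.5713)
  v2: (1-0.63)·(-3.13,-0.53) + 0.63·(-3.08,-1.66) = (-3.0985,-1.2419)
  v3: (1-0.63)·(-1.27,-2.36) + 0.63·(-1.59,-5.08) = (-1.4716,-4.0736)
  v4: (1-0.63)·(-0.39,-2.39) + 0.63·(-0.15,-5.61) = (-0.2388,-4.4186)
  v5: (1-0.63)·(3.62,-0.46) + 0.63·(3.87,-1.45) = (3.7775,-1.0837)
Shoelace sum Σ(x_i·y_{i+1} − x_{i+1}·y_i):
  i=1: 3.1023·-1.2419 − -3.0985·2.5713 = +4.1144 (running +4.1144)
  i=2: -3.0985·-4.0736 − -1.4716·-1.2419 = +10.7945 (running +14.9089)
  i=3: -1.4716·-4.4186 − -0.2388·-4.0736 = +5.5296 (running +20.4385)
  i=4: -0.2388·-1.0837 − 3.7775·-4.4186 = +16.9500 (running +37.3886)
  i=5: 3.7775·2.5713 − 3.1023·-1.0837 = +13.0750 (running +50.4636)
Area = |Σ|/2 = |50.4636|/2 = 25.2318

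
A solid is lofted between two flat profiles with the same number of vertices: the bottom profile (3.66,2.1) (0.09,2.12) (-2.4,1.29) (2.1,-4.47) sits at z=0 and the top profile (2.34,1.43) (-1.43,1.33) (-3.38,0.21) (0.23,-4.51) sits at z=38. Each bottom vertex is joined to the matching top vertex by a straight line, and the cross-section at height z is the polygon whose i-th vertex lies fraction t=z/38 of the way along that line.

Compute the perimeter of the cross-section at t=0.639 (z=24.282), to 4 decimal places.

Cross-section at t=0.639: each vertex is (1-t)·p0[i] + t·p1[i].
  v1: (1-0.639)·(3.66,2.1) + 0.639·(2.34,1.43) = (2.8165,1.6719)
  v2: (1-0.639)·(0.09,2.12) + 0.639·(-1.43,1.33) = (-0.8813,1.6152)
  v3: (1-0.639)·(-2.4,1.29) + 0.639·(-3.38,0.21) = (-3.0262,0.5999)
  v4: (1-0.639)·(2.1,-4.47) + 0.639·(0.23,-4.51) = (0.9051,-4.4956)
Perimeter = Σ |v_{i+1} − v_i|:
  edge 1→2: √(-3.6978² + -0.0567²) = 3.6982 (running 3.6982)
  edge 2→3: √(-2.1449² + -1.0153²) = 2.3731 (running 6.0713)
  edge 3→4: √(3.9313² + -5.0954²) = 6.4357 (running 12.5071)
  edge 4→1: √(1.9115² + 6.1674²) = 6.4568 (running 18.9639)
Perimeter = 18.9639

Perimeter at t=0.639: 18.9639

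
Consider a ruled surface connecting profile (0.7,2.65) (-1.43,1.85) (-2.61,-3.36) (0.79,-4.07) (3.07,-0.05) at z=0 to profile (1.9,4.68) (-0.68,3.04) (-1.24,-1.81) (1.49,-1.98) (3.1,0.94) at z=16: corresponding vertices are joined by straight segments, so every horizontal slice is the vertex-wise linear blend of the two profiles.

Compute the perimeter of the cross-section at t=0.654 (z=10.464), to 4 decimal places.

Perimeter at t=0.654: 18.3138

Cross-section at t=0.654: each vertex is (1-t)·p0[i] + t·p1[i].
  v1: (1-0.654)·(0.7,2.65) + 0.654·(1.9,4.68) = (1.4848,3.9776)
  v2: (1-0.654)·(-1.43,1.85) + 0.654·(-0.68,3.04) = (-0.9395,2.6283)
  v3: (1-0.654)·(-2.61,-3.36) + 0.654·(-1.24,-1.81) = (-1.7140,-2.3463)
  v4: (1-0.654)·(0.79,-4.07) + 0.654·(1.49,-1.98) = (1.2478,-2.7031)
  v5: (1-0.654)·(3.07,-0.05) + 0.654·(3.1,0.94) = (3.0896,0.5975)
Perimeter = Σ |v_{i+1} − v_i|:
  edge 1→2: √(-2.4243² + -1.3494²) = 2.7745 (running 2.7745)
  edge 2→3: √(-0.7745² + -4.9746²) = 5.0345 (running 7.8090)
  edge 3→4: √(2.9618² + -0.3568²) = 2.9832 (running 10.7923)
  edge 4→5: √(1.8418² + 3.3006²) = 3.7797 (running 14.5720)
  edge 5→1: √(-1.6048² + 3.3802²) = 3.7418 (running 18.3138)
Perimeter = 18.3138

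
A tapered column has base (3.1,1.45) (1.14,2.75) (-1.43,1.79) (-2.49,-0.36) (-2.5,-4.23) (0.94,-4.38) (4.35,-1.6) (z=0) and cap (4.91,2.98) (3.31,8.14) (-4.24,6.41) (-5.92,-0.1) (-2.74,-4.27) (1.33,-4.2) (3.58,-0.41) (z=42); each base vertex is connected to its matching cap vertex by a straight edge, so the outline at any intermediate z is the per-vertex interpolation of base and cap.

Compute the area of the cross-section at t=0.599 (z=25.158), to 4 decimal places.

Cross-section at t=0.599: each vertex is (1-t)·p0[i] + t·p1[i].
  v1: (1-0.599)·(3.1,1.45) + 0.599·(4.91,2.98) = (4.1842,2.3665)
  v2: (1-0.599)·(1.14,2.75) + 0.599·(3.31,8.14) = (2.4398,5.9786)
  v3: (1-0.599)·(-1.43,1.79) + 0.599·(-4.24,6.41) = (-3.1132,4.5574)
  v4: (1-0.599)·(-2.49,-0.36) + 0.599·(-5.92,-0.1) = (-4.5446,-0.2043)
  v5: (1-0.599)·(-2.5,-4.23) + 0.599·(-2.74,-4.27) = (-2.6438,-4.2540)
  v6: (1-0.599)·(0.94,-4.38) + 0.599·(1.33,-4.2) = (1.1736,-4.2722)
  v7: (1-0.599)·(4.35,-1.6) + 0.599·(3.58,-0.41) = (3.8888,-0.8872)
Shoelace sum Σ(x_i·y_{i+1} − x_{i+1}·y_i):
  i=1: 4.1842·5.9786 − 2.4398·2.3665 = +19.2419 (running +19.2419)
  i=2: 2.4398·4.5574 − -3.1132·5.9786 = +29.7318 (running +48.9736)
  i=3: -3.1132·-0.2043 − -4.5446·4.5574 = +21.3472 (running +70.3209)
  i=4: -4.5446·-4.2540 − -2.6438·-0.2043 = +18.7924 (running +89.1133)
  i=5: -2.6438·-4.2722 − 1.1736·-4.2540 = +16.2871 (running +105.4004)
  i=6: 1.1736·-0.8872 − 3.8888·-4.2722 = +15.5723 (running +120.9727)
  i=7: 3.8888·2.3665 − 4.1842·-0.8872 = +12.9148 (running +133.8875)
Area = |Σ|/2 = |133.8875|/2 = 66.9438

Area at t=0.599: 66.9438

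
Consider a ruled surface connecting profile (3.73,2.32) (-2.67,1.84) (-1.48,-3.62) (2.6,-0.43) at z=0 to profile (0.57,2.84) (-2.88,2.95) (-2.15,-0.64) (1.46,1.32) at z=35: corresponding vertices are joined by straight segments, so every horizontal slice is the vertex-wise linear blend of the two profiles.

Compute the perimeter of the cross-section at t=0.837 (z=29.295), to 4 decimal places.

Perimeter at t=0.837: 13.9906

Cross-section at t=0.837: each vertex is (1-t)·p0[i] + t·p1[i].
  v1: (1-0.837)·(3.73,2.32) + 0.837·(0.57,2.84) = (1.0851,2.7552)
  v2: (1-0.837)·(-2.67,1.84) + 0.837·(-2.88,2.95) = (-2.8458,2.7691)
  v3: (1-0.837)·(-1.48,-3.62) + 0.837·(-2.15,-0.64) = (-2.0408,-1.1257)
  v4: (1-0.837)·(2.6,-0.43) + 0.837·(1.46,1.32) = (1.6458,1.0348)
Perimeter = Σ |v_{i+1} − v_i|:
  edge 1→2: √(-3.9308² + 0.0138²) = 3.9309 (running 3.9309)
  edge 2→3: √(0.8050² + -3.8948²) = 3.9771 (running 7.9080)
  edge 3→4: √(3.6866² + 2.1605²) = 4.2730 (running 12.1810)
  edge 4→1: √(-0.5607² + 1.7205²) = 1.8096 (running 13.9906)
Perimeter = 13.9906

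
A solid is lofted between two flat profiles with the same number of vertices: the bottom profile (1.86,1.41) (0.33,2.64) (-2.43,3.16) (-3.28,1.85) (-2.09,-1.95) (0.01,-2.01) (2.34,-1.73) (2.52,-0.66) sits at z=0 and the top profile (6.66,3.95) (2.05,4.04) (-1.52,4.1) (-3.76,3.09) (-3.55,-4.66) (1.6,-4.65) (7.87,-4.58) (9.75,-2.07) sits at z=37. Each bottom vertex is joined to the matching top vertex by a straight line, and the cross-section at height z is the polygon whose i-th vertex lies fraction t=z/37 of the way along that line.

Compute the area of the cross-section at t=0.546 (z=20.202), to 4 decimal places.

Area at t=0.546: 58.5960

Cross-section at t=0.546: each vertex is (1-t)·p0[i] + t·p1[i].
  v1: (1-0.546)·(1.86,1.41) + 0.546·(6.66,3.95) = (4.4808,2.7968)
  v2: (1-0.546)·(0.33,2.64) + 0.546·(2.05,4.04) = (1.2691,3.4044)
  v3: (1-0.546)·(-2.43,3.16) + 0.546·(-1.52,4.1) = (-1.9331,3.6732)
  v4: (1-0.546)·(-3.28,1.85) + 0.546·(-3.76,3.09) = (-3.5421,2.5270)
  v5: (1-0.546)·(-2.09,-1.95) + 0.546·(-3.55,-4.66) = (-2.8872,-3.4297)
  v6: (1-0.546)·(0.01,-2.01) + 0.546·(1.6,-4.65) = (0.8781,-3.4514)
  v7: (1-0.546)·(2.34,-1.73) + 0.546·(7.87,-4.58) = (5.3594,-3.2861)
  v8: (1-0.546)·(2.52,-0.66) + 0.546·(9.75,-2.07) = (6.4676,-1.4299)
Shoelace sum Σ(x_i·y_{i+1} − x_{i+1}·y_i):
  i=1: 4.4808·3.4044 − 1.2691·2.7968 = +11.7049 (running +11.7049)
  i=2: 1.2691·3.6732 − -1.9331·3.4044 = +11.2430 (running +22.9479)
  i=3: -1.9331·2.5270 − -3.5421·3.6732 = +8.1258 (running +31.0737)
  i=4: -3.5421·-3.4297 − -2.8872·2.5270 = +19.4441 (running +50.5178)
  i=5: -2.8872·-3.4514 − 0.8781·-3.4297 = +12.9766 (running +63.4943)
  i=6: 0.8781·-3.2861 − 5.3594·-3.4514 = +15.6119 (running +79.1063)
  i=7: 5.3594·-1.4299 − 6.4676·-3.2861 = +13.5900 (running +92.6962)
  i=8: 6.4676·2.7968 − 4.4808·-1.4299 = +24.4957 (running +117.1919)
Area = |Σ|/2 = |117.1919|/2 = 58.5960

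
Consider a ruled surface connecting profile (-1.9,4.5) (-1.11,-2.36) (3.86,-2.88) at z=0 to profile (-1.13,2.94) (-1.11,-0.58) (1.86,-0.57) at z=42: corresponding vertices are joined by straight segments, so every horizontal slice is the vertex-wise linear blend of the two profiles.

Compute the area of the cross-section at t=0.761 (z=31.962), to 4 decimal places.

Area at t=0.761: 7.4328

Cross-section at t=0.761: each vertex is (1-t)·p0[i] + t·p1[i].
  v1: (1-0.761)·(-1.9,4.5) + 0.761·(-1.13,2.94) = (-1.3140,3.3128)
  v2: (1-0.761)·(-1.11,-2.36) + 0.761·(-1.11,-0.58) = (-1.1100,-1.0054)
  v3: (1-0.761)·(3.86,-2.88) + 0.761·(1.86,-0.57) = (2.3380,-1.1221)
Shoelace sum Σ(x_i·y_{i+1} − x_{i+1}·y_i):
  i=1: -1.3140·-1.0054 − -1.1100·3.3128 = +4.9984 (running +4.9984)
  i=2: -1.1100·-1.1221 − 2.3380·-1.0054 = +3.5962 (running +8.5946)
  i=3: 2.3380·3.3128 − -1.3140·-1.1221 = +6.2710 (running +14.8656)
Area = |Σ|/2 = |14.8656|/2 = 7.4328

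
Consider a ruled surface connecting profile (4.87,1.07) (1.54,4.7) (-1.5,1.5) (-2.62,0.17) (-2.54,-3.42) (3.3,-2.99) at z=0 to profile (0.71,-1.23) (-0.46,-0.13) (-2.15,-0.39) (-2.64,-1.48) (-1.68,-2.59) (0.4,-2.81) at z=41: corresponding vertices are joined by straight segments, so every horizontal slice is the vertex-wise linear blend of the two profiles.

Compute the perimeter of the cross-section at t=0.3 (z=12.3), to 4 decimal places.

Perimeter at t=0.3: 20.1116

Cross-section at t=0.3: each vertex is (1-t)·p0[i] + t·p1[i].
  v1: (1-0.3)·(4.87,1.07) + 0.3·(0.71,-1.23) = (3.6220,0.3800)
  v2: (1-0.3)·(1.54,4.7) + 0.3·(-0.46,-0.13) = (0.9400,3.2510)
  v3: (1-0.3)·(-1.5,1.5) + 0.3·(-2.15,-0.39) = (-1.6950,0.9330)
  v4: (1-0.3)·(-2.62,0.17) + 0.3·(-2.64,-1.48) = (-2.6260,-0.3250)
  v5: (1-0.3)·(-2.54,-3.42) + 0.3·(-1.68,-2.59) = (-2.2820,-3.1710)
  v6: (1-0.3)·(3.3,-2.99) + 0.3·(0.4,-2.81) = (2.4300,-2.9360)
Perimeter = Σ |v_{i+1} − v_i|:
  edge 1→2: √(-2.6820² + 2.8710²) = 3.9288 (running 3.9288)
  edge 2→3: √(-2.6350² + -2.3180²) = 3.5095 (running 7.4383)
  edge 3→4: √(-0.9310² + -1.2580²) = 1.5650 (running 9.0033)
  edge 4→5: √(0.3440² + -2.8460²) = 2.8667 (running 11.8700)
  edge 5→6: √(4.7120² + 0.2350²) = 4.7179 (running 16.5879)
  edge 6→1: √(1.1920² + 3.3160²) = 3.5237 (running 20.1116)
Perimeter = 20.1116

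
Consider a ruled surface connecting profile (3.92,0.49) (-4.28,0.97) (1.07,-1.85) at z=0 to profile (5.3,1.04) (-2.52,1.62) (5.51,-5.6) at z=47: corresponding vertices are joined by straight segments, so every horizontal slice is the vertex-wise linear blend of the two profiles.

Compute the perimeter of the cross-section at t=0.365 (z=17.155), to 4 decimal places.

Cross-section at t=0.365: each vertex is (1-t)·p0[i] + t·p1[i].
  v1: (1-0.365)·(3.92,0.49) + 0.365·(5.3,1.04) = (4.4237,0.6907)
  v2: (1-0.365)·(-4.28,0.97) + 0.365·(-2.52,1.62) = (-3.6376,1.2073)
  v3: (1-0.365)·(1.07,-1.85) + 0.365·(5.51,-5.6) = (2.6906,-3.2188)
Perimeter = Σ |v_{i+1} − v_i|:
  edge 1→2: √(-8.0613² + 0.5165²) = 8.0778 (running 8.0778)
  edge 2→3: √(6.3282² + -4.4260²) = 7.7224 (running 15.8002)
  edge 3→1: √(1.7331² + 3.9095²) = 4.2764 (running 20.0767)
Perimeter = 20.0767

Perimeter at t=0.365: 20.0767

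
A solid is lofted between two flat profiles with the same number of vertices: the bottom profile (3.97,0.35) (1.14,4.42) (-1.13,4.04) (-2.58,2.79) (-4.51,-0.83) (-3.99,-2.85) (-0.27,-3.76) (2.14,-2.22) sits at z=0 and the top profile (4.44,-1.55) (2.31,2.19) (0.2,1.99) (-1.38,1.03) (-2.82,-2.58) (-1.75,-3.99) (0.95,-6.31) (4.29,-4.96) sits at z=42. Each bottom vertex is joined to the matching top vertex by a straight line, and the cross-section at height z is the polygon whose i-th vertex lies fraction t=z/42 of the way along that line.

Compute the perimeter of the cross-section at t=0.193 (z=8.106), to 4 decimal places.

Cross-section at t=0.193: each vertex is (1-t)·p0[i] + t·p1[i].
  v1: (1-0.193)·(3.97,0.35) + 0.193·(4.44,-1.55) = (4.0607,-0.0167)
  v2: (1-0.193)·(1.14,4.42) + 0.193·(2.31,2.19) = (1.3658,3.9896)
  v3: (1-0.193)·(-1.13,4.04) + 0.193·(0.2,1.99) = (-0.8733,3.6443)
  v4: (1-0.193)·(-2.58,2.79) + 0.193·(-1.38,1.03) = (-2.3484,2.4503)
  v5: (1-0.193)·(-4.51,-0.83) + 0.193·(-2.82,-2.58) = (-4.1838,-1.1677)
  v6: (1-0.193)·(-3.99,-2.85) + 0.193·(-1.75,-3.99) = (-3.5577,-3.0700)
  v7: (1-0.193)·(-0.27,-3.76) + 0.193·(0.95,-6.31) = (-0.0345,-4.2521)
  v8: (1-0.193)·(2.14,-2.22) + 0.193·(4.29,-4.96) = (2.5549,-2.7488)
Perimeter = Σ |v_{i+1} − v_i|:
  edge 1→2: √(-2.6949² + 4.0063²) = 4.8284 (running 4.8284)
  edge 2→3: √(-2.2391² + -0.3453²) = 2.2656 (running 7.0939)
  edge 3→4: √(-1.4751² + -1.1940²) = 1.8978 (running 8.9917)
  edge 4→5: √(-1.8354² + -3.6181²) = 4.0570 (running 13.0487)
  edge 5→6: √(0.6261² + -1.9023²) = 2.0027 (running 15.0514)
  edge 6→7: √(3.5231² + -1.1821²) = 3.7162 (running 18.7676)
  edge 7→8: √(2.5895² + 1.5033²) = 2.9942 (running 21.7618)
  edge 8→1: √(1.5058² + 2.7321²) = 3.1196 (running 24.8814)
Perimeter = 24.8814

Perimeter at t=0.193: 24.8814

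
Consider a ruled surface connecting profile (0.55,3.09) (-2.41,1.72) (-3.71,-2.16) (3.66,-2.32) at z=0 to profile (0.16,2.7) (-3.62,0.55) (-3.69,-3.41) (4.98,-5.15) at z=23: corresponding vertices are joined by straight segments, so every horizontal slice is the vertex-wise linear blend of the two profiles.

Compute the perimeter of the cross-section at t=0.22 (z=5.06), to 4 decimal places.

Perimeter at t=0.22: 22.0958

Cross-section at t=0.22: each vertex is (1-t)·p0[i] + t·p1[i].
  v1: (1-0.22)·(0.55,3.09) + 0.22·(0.16,2.7) = (0.4642,3.0042)
  v2: (1-0.22)·(-2.41,1.72) + 0.22·(-3.62,0.55) = (-2.6762,1.4626)
  v3: (1-0.22)·(-3.71,-2.16) + 0.22·(-3.69,-3.41) = (-3.7056,-2.4350)
  v4: (1-0.22)·(3.66,-2.32) + 0.22·(4.98,-5.15) = (3.9504,-2.9426)
Perimeter = Σ |v_{i+1} − v_i|:
  edge 1→2: √(-3.1404² + -1.5416²) = 3.4984 (running 3.4984)
  edge 2→3: √(-1.0294² + -3.8976²) = 4.0312 (running 7.5296)
  edge 3→4: √(7.6560² + -0.5076²) = 7.6728 (running 15.2024)
  edge 4→1: √(-3.4862² + 5.9468²) = 6.8933 (running 22.0958)
Perimeter = 22.0958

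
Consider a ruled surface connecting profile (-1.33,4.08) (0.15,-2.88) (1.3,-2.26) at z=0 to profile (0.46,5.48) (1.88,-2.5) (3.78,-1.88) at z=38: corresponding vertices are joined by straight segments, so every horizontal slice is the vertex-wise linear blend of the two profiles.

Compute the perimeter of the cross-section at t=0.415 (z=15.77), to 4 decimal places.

Cross-section at t=0.415: each vertex is (1-t)·p0[i] + t·p1[i].
  v1: (1-0.415)·(-1.33,4.08) + 0.415·(0.46,5.48) = (-0.5872,4.6610)
  v2: (1-0.415)·(0.15,-2.88) + 0.415·(1.88,-2.5) = (0.8679,-2.7223)
  v3: (1-0.415)·(1.3,-2.26) + 0.415·(3.78,-1.88) = (2.3292,-2.1023)
Perimeter = Σ |v_{i+1} − v_i|:
  edge 1→2: √(1.4551² + -7.3833²) = 7.5253 (running 7.5253)
  edge 2→3: √(1.4612² + 0.6200²) = 1.5873 (running 9.1127)
  edge 3→1: √(-2.9163² + 6.7633²) = 7.3653 (running 16.4779)
Perimeter = 16.4779

Perimeter at t=0.415: 16.4779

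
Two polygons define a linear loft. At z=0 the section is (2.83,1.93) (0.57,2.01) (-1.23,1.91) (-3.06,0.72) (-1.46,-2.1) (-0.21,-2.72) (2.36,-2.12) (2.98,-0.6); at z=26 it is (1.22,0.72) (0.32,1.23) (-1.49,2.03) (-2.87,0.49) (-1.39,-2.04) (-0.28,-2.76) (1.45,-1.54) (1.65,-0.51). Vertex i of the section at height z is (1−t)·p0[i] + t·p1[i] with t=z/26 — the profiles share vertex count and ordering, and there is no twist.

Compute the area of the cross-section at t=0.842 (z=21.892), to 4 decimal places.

Cross-section at t=0.842: each vertex is (1-t)·p0[i] + t·p1[i].
  v1: (1-0.842)·(2.83,1.93) + 0.842·(1.22,0.72) = (1.4744,0.9112)
  v2: (1-0.842)·(0.57,2.01) + 0.842·(0.32,1.23) = (0.3595,1.3532)
  v3: (1-0.842)·(-1.23,1.91) + 0.842·(-1.49,2.03) = (-1.4489,2.0110)
  v4: (1-0.842)·(-3.06,0.72) + 0.842·(-2.87,0.49) = (-2.9000,0.5263)
  v5: (1-0.842)·(-1.46,-2.1) + 0.842·(-1.39,-2.04) = (-1.4011,-2.0495)
  v6: (1-0.842)·(-0.21,-2.72) + 0.842·(-0.28,-2.76) = (-0.2689,-2.7537)
  v7: (1-0.842)·(2.36,-2.12) + 0.842·(1.45,-1.54) = (1.5938,-1.6316)
  v8: (1-0.842)·(2.98,-0.6) + 0.842·(1.65,-0.51) = (1.8601,-0.5242)
Shoelace sum Σ(x_i·y_{i+1} − x_{i+1}·y_i):
  i=1: 1.4744·1.3532 − 0.3595·0.9112 = +1.6676 (running +1.6676)
  i=2: 0.3595·2.0110 − -1.4489·1.3532 = +2.6837 (running +4.3513)
  i=3: -1.4489·0.5263 − -2.9000·2.0110 = +5.0694 (running +9.4208)
  i=4: -2.9000·-2.0495 − -1.4011·0.5263 = +6.6810 (running +16.1017)
  i=5: -1.4011·-2.7537 − -0.2689·-2.0495 = +3.3069 (running +19.4086)
  i=6: -0.2689·-1.6316 − 1.5938·-2.7537 = +4.8276 (running +24.2362)
  i=7: 1.5938·-0.5242 − 1.8601·-1.6316 = +2.1996 (running +26.4358)
  i=8: 1.8601·0.9112 − 1.4744·-0.5242 = +2.4678 (running +28.9036)
Area = |Σ|/2 = |28.9036|/2 = 14.4518

Area at t=0.842: 14.4518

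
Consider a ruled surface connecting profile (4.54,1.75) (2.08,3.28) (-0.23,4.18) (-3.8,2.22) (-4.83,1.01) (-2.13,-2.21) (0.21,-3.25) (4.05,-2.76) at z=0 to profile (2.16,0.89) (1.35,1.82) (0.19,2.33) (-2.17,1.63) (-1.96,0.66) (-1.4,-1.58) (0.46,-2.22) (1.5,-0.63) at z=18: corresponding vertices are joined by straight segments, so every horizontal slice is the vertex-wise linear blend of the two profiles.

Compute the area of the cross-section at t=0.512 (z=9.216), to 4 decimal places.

Cross-section at t=0.512: each vertex is (1-t)·p0[i] + t·p1[i].
  v1: (1-0.512)·(4.54,1.75) + 0.512·(2.16,0.89) = (3.3214,1.3097)
  v2: (1-0.512)·(2.08,3.28) + 0.512·(1.35,1.82) = (1.7062,2.5325)
  v3: (1-0.512)·(-0.23,4.18) + 0.512·(0.19,2.33) = (-0.0150,3.2328)
  v4: (1-0.512)·(-3.8,2.22) + 0.512·(-2.17,1.63) = (-2.9654,1.9179)
  v5: (1-0.512)·(-4.83,1.01) + 0.512·(-1.96,0.66) = (-3.3606,0.8308)
  v6: (1-0.512)·(-2.13,-2.21) + 0.512·(-1.4,-1.58) = (-1.7562,-1.8874)
  v7: (1-0.512)·(0.21,-3.25) + 0.512·(0.46,-2.22) = (0.3380,-2.7226)
  v8: (1-0.512)·(4.05,-2.76) + 0.512·(1.5,-0.63) = (2.7444,-1.6694)
Shoelace sum Σ(x_i·y_{i+1} − x_{i+1}·y_i):
  i=1: 3.3214·2.5325 − 1.7062·1.3097 = +6.1769 (running +6.1769)
  i=2: 1.7062·3.2328 − -0.0150·2.5325 = +5.5538 (running +11.7307)
  i=3: -0.0150·1.9179 − -2.9654·3.2328 = +9.5580 (running +21.2887)
  i=4: -2.9654·0.8308 − -3.3606·1.9179 = +3.9816 (running +25.2703)
  i=5: -3.3606·-1.8874 − -1.7562·0.8308 = +7.8019 (running +33.0722)
  i=6: -1.7562·-2.7226 − 0.3380·-1.8874 = +5.4196 (running +38.4918)
  i=7: 0.3380·-1.6694 − 2.7444·-2.7226 = +6.9077 (running +45.3995)
  i=8: 2.7444·1.3097 − 3.3214·-1.6694 = +9.1392 (running +54.5387)
Area = |Σ|/2 = |54.5387|/2 = 27.2694

Area at t=0.512: 27.2694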